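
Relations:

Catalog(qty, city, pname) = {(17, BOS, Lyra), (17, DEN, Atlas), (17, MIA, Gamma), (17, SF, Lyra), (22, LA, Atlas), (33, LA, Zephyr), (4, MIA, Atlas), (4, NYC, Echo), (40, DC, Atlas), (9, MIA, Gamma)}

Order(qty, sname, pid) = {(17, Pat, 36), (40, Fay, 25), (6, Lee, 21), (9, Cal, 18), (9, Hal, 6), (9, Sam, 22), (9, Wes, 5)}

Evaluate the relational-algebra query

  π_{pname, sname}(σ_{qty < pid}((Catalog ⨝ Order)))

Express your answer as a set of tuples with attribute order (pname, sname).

{(Atlas, Pat), (Gamma, Cal), (Gamma, Pat), (Gamma, Sam), (Lyra, Pat)}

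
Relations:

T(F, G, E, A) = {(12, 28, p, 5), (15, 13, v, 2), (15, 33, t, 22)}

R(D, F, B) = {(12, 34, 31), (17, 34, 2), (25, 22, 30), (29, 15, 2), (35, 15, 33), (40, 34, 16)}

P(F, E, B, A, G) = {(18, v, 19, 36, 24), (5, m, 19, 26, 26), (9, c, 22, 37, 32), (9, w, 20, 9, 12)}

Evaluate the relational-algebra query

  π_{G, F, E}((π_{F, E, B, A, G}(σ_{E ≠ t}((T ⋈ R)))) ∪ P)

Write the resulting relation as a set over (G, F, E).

T ⋈ R (natural join on F): {(15, 13, v, 2, 29, 2), (15, 13, v, 2, 35, 33), (15, 33, t, 22, 29, 2), (15, 33, t, 22, 35, 33)}
Selection E ≠ t: {(15, 13, v, 2, 29, 2), (15, 13, v, 2, 35, 33)}
π_{F, E, B, A, G} gives {(15, v, 2, 2, 13), (15, v, 33, 2, 13)}.
Union: {(15, v, 2, 2, 13), (15, v, 33, 2, 13)} with {(18, v, 19, 36, 24), (5, m, 19, 26, 26), (9, c, 22, 37, 32), (9, w, 20, 9, 12)} → {(15, v, 2, 2, 13), (15, v, 33, 2, 13), (18, v, 19, 36, 24), (5, m, 19, 26, 26), (9, c, 22, 37, 32), (9, w, 20, 9, 12)}
π_{G, F, E} gives {(12, 9, w), (13, 15, v), (24, 18, v), (26, 5, m), (32, 9, c)} (1 duplicate(s) eliminated).

{(12, 9, w), (13, 15, v), (24, 18, v), (26, 5, m), (32, 9, c)}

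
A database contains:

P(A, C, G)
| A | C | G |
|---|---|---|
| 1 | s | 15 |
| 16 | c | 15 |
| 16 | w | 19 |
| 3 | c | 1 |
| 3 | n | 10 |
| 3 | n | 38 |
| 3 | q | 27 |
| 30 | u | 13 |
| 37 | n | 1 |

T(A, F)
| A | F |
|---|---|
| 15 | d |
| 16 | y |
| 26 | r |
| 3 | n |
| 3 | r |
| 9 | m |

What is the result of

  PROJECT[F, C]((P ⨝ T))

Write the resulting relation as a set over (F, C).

Joining P and T on A yields {(16, c, 15, y), (16, w, 19, y), (3, c, 1, n), (3, c, 1, r), (3, n, 10, n), (3, n, 10, r), (3, n, 38, n), (3, n, 38, r), (3, q, 27, n), (3, q, 27, r)}.
Keep only column(s) F, C (2 duplicate(s) eliminated): {(n, c), (n, n), (n, q), (r, c), (r, n), (r, q), (y, c), (y, w)}

{(n, c), (n, n), (n, q), (r, c), (r, n), (r, q), (y, c), (y, w)}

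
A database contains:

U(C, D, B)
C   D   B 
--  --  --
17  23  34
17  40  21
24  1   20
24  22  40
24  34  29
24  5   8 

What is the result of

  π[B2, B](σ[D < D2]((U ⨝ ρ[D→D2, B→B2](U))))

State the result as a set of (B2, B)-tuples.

ρ[D→D2, B→B2]: schema becomes (C, D2, B2); tuples unchanged.
Joining U and ρ[D→D2, B→B2](U) on C yields {(17, 23, 34, 23, 34), (17, 23, 34, 40, 21), (17, 40, 21, 23, 34), (17, 40, 21, 40, 21), (24, 1, 20, 1, 20), (24, 1, 20, 22, 40), (24, 1, 20, 34, 29), (24, 1, 20, 5, 8), (24, 22, 40, 1, 20), (24, 22, 40, 22, 40), (24, 22, 40, 34, 29), (24, 22, 40, 5, 8), (24, 34, 29, 1, 20), (24, 34, 29, 22, 40), (24, 34, 29, 34, 29), (24, 34, 29, 5, 8), (24, 5, 8, 1, 20), (24, 5, 8, 22, 40), (24, 5, 8, 34, 29), (24, 5, 8, 5, 8)}.
σ[D < D2]: keep tuples satisfying D < D2 → {(17, 23, 34, 40, 21), (24, 1, 20, 22, 40), (24, 1, 20, 34, 29), (24, 1, 20, 5, 8), (24, 22, 40, 34, 29), (24, 5, 8, 22, 40), (24, 5, 8, 34, 29)}
Projecting to B2, B: {(21, 34), (29, 20), (29, 40), (29, 8), (40, 20), (40, 8), (8, 20)}

{(21, 34), (29, 20), (29, 40), (29, 8), (40, 20), (40, 8), (8, 20)}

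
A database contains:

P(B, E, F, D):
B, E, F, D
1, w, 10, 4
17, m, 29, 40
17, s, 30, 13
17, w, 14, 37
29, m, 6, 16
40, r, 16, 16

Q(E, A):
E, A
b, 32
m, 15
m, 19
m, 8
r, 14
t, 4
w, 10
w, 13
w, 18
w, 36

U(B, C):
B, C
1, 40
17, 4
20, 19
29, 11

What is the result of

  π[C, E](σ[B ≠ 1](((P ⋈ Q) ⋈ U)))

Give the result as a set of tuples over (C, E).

Natural join on E: {(1, w, 10, 4, 10), (1, w, 10, 4, 13), (1, w, 10, 4, 18), (1, w, 10, 4, 36), (17, m, 29, 40, 15), (17, m, 29, 40, 19), (17, m, 29, 40, 8), (17, w, 14, 37, 10), (17, w, 14, 37, 13), (17, w, 14, 37, 18), (17, w, 14, 37, 36), (29, m, 6, 16, 15), (29, m, 6, 16, 19), (29, m, 6, 16, 8), (40, r, 16, 16, 14)}
Natural join on B: {(1, w, 10, 4, 10, 40), (1, w, 10, 4, 13, 40), (1, w, 10, 4, 18, 40), (1, w, 10, 4, 36, 40), (17, m, 29, 40, 15, 4), (17, m, 29, 40, 19, 4), (17, m, 29, 40, 8, 4), (17, w, 14, 37, 10, 4), (17, w, 14, 37, 13, 4), (17, w, 14, 37, 18, 4), (17, w, 14, 37, 36, 4), (29, m, 6, 16, 15, 11), (29, m, 6, 16, 19, 11), (29, m, 6, 16, 8, 11)}
Selection B ≠ 1: {(17, m, 29, 40, 15, 4), (17, m, 29, 40, 19, 4), (17, m, 29, 40, 8, 4), (17, w, 14, 37, 10, 4), (17, w, 14, 37, 13, 4), (17, w, 14, 37, 18, 4), (17, w, 14, 37, 36, 4), (29, m, 6, 16, 15, 11), (29, m, 6, 16, 19, 11), (29, m, 6, 16, 8, 11)}
π[C, E]: project onto (C, E) (7 duplicate(s) eliminated) → {(11, m), (4, m), (4, w)}

{(11, m), (4, m), (4, w)}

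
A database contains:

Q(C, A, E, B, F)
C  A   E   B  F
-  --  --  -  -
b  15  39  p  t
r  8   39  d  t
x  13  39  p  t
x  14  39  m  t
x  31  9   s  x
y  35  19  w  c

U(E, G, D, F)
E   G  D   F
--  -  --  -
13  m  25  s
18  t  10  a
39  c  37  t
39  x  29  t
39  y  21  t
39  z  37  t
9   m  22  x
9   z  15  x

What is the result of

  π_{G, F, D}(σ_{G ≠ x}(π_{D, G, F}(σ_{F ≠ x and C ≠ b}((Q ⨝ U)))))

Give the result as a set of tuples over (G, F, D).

Joining Q and U on E, F yields {(b, 15, 39, p, t, c, 37), (b, 15, 39, p, t, x, 29), (b, 15, 39, p, t, y, 21), (b, 15, 39, p, t, z, 37), (r, 8, 39, d, t, c, 37), (r, 8, 39, d, t, x, 29), (r, 8, 39, d, t, y, 21), (r, 8, 39, d, t, z, 37), (x, 13, 39, p, t, c, 37), (x, 13, 39, p, t, x, 29), (x, 13, 39, p, t, y, 21), (x, 13, 39, p, t, z, 37), (x, 14, 39, m, t, c, 37), (x, 14, 39, m, t, x, 29), (x, 14, 39, m, t, y, 21), (x, 14, 39, m, t, z, 37), (x, 31, 9, s, x, m, 22), (x, 31, 9, s, x, z, 15)}.
Filtering on F ≠ x and C ≠ b leaves {(r, 8, 39, d, t, c, 37), (r, 8, 39, d, t, x, 29), (r, 8, 39, d, t, y, 21), (r, 8, 39, d, t, z, 37), (x, 13, 39, p, t, c, 37), (x, 13, 39, p, t, x, 29), (x, 13, 39, p, t, y, 21), (x, 13, 39, p, t, z, 37), (x, 14, 39, m, t, c, 37), (x, 14, 39, m, t, x, 29), (x, 14, 39, m, t, y, 21), (x, 14, 39, m, t, z, 37)}.
π[D, G, F]: project onto (D, G, F) (8 duplicate(s) eliminated) → {(21, y, t), (29, x, t), (37, c, t), (37, z, t)}
Filtering on G ≠ x leaves {(21, y, t), (37, c, t), (37, z, t)}.
π[G, F, D]: project onto (G, F, D) → {(c, t, 37), (y, t, 21), (z, t, 37)}

{(c, t, 37), (y, t, 21), (z, t, 37)}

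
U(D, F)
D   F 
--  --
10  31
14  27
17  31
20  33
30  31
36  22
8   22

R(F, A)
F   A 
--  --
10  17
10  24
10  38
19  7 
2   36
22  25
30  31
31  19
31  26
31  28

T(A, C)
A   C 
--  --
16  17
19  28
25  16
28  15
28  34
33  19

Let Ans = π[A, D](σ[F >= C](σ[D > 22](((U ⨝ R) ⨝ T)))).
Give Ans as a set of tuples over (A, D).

{(19, 30), (25, 36), (28, 30)}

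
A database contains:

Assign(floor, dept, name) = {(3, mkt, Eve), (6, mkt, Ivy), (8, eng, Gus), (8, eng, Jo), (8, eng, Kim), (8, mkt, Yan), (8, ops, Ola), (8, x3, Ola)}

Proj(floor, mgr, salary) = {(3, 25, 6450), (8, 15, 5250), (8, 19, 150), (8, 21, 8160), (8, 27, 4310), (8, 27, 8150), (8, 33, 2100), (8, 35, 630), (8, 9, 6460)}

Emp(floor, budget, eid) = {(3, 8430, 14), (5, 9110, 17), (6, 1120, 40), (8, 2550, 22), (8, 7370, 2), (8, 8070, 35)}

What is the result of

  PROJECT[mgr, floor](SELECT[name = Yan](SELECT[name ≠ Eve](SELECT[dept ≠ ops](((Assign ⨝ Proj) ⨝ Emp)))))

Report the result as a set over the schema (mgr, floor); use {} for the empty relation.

{(15, 8), (19, 8), (21, 8), (27, 8), (33, 8), (35, 8), (9, 8)}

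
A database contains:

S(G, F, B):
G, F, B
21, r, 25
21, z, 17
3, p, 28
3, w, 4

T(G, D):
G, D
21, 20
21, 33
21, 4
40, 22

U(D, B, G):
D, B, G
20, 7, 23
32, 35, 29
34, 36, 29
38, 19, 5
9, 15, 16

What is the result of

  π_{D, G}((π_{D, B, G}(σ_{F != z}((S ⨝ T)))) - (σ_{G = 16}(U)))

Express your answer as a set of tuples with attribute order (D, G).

{(20, 21), (33, 21), (4, 21)}

S ⋈ T (natural join on G): {(21, r, 25, 20), (21, r, 25, 33), (21, r, 25, 4), (21, z, 17, 20), (21, z, 17, 33), (21, z, 17, 4)}
Apply σ_{F != z}; surviving tuples: {(21, r, 25, 20), (21, r, 25, 33), (21, r, 25, 4)}
Projecting to D, B, G: {(20, 25, 21), (33, 25, 21), (4, 25, 21)}
Apply σ_{G = 16}; surviving tuples: {(9, 15, 16)}
Set difference of the two operands is {(20, 25, 21), (33, 25, 21), (4, 25, 21)}.
Projecting to D, G: {(20, 21), (33, 21), (4, 21)}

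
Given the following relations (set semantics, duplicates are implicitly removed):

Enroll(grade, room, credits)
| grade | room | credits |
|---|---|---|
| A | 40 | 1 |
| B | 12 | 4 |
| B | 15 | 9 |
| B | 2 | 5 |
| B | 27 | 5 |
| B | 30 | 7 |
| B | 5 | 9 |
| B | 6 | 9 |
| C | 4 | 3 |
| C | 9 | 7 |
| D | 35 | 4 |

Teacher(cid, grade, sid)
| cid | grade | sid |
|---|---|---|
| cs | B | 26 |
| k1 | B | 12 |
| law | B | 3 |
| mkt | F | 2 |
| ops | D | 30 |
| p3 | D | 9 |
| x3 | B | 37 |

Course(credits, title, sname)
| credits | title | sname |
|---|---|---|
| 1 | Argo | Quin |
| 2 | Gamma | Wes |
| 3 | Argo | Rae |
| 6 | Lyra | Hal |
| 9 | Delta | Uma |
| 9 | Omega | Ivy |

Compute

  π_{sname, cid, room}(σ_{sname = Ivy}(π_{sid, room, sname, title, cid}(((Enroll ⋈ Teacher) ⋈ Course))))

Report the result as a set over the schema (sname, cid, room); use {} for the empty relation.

Natural join on grade: {(B, 12, 4, cs, 26), (B, 12, 4, k1, 12), (B, 12, 4, law, 3), (B, 12, 4, x3, 37), (B, 15, 9, cs, 26), (B, 15, 9, k1, 12), (B, 15, 9, law, 3), (B, 15, 9, x3, 37), (B, 2, 5, cs, 26), (B, 2, 5, k1, 12), (B, 2, 5, law, 3), (B, 2, 5, x3, 37), (B, 27, 5, cs, 26), (B, 27, 5, k1, 12), (B, 27, 5, law, 3), (B, 27, 5, x3, 37), (B, 30, 7, cs, 26), (B, 30, 7, k1, 12), (B, 30, 7, law, 3), (B, 30, 7, x3, 37), (B, 5, 9, cs, 26), (B, 5, 9, k1, 12), (B, 5, 9, law, 3), (B, 5, 9, x3, 37), (B, 6, 9, cs, 26), (B, 6, 9, k1, 12), (B, 6, 9, law, 3), (B, 6, 9, x3, 37), (D, 35, 4, ops, 30), (D, 35, 4, p3, 9)}
Natural join on credits: {(B, 15, 9, cs, 26, Delta, Uma), (B, 15, 9, cs, 26, Omega, Ivy), (B, 15, 9, k1, 12, Delta, Uma), (B, 15, 9, k1, 12, Omega, Ivy), (B, 15, 9, law, 3, Delta, Uma), (B, 15, 9, law, 3, Omega, Ivy), (B, 15, 9, x3, 37, Delta, Uma), (B, 15, 9, x3, 37, Omega, Ivy), (B, 5, 9, cs, 26, Delta, Uma), (B, 5, 9, cs, 26, Omega, Ivy), (B, 5, 9, k1, 12, Delta, Uma), (B, 5, 9, k1, 12, Omega, Ivy), (B, 5, 9, law, 3, Delta, Uma), (B, 5, 9, law, 3, Omega, Ivy), (B, 5, 9, x3, 37, Delta, Uma), (B, 5, 9, x3, 37, Omega, Ivy), (B, 6, 9, cs, 26, Delta, Uma), (B, 6, 9, cs, 26, Omega, Ivy), (B, 6, 9, k1, 12, Delta, Uma), (B, 6, 9, k1, 12, Omega, Ivy), (B, 6, 9, law, 3, Delta, Uma), (B, 6, 9, law, 3, Omega, Ivy), (B, 6, 9, x3, 37, Delta, Uma), (B, 6, 9, x3, 37, Omega, Ivy)}
π_{sid, room, sname, title, cid} gives {(12, 15, Ivy, Omega, k1), (12, 15, Uma, Delta, k1), (12, 5, Ivy, Omega, k1), (12, 5, Uma, Delta, k1), (12, 6, Ivy, Omega, k1), (12, 6, Uma, Delta, k1), (26, 15, Ivy, Omega, cs), (26, 15, Uma, Delta, cs), (26, 5, Ivy, Omega, cs), (26, 5, Uma, Delta, cs), (26, 6, Ivy, Omega, cs), (26, 6, Uma, Delta, cs), (3, 15, Ivy, Omega, law), (3, 15, Uma, Delta, law), (3, 5, Ivy, Omega, law), (3, 5, Uma, Delta, law), (3, 6, Ivy, Omega, law), (3, 6, Uma, Delta, law), (37, 15, Ivy, Omega, x3), (37, 15, Uma, Delta, x3), (37, 5, Ivy, Omega, x3), (37, 5, Uma, Delta, x3), (37, 6, Ivy, Omega, x3), (37, 6, Uma, Delta, x3)}.
Filtering on sname = Ivy leaves {(12, 15, Ivy, Omega, k1), (12, 5, Ivy, Omega, k1), (12, 6, Ivy, Omega, k1), (26, 15, Ivy, Omega, cs), (26, 5, Ivy, Omega, cs), (26, 6, Ivy, Omega, cs), (3, 15, Ivy, Omega, law), (3, 5, Ivy, Omega, law), (3, 6, Ivy, Omega, law), (37, 15, Ivy, Omega, x3), (37, 5, Ivy, Omega, x3), (37, 6, Ivy, Omega, x3)}.
π_{sname, cid, room} gives {(Ivy, cs, 15), (Ivy, cs, 5), (Ivy, cs, 6), (Ivy, k1, 15), (Ivy, k1, 5), (Ivy, k1, 6), (Ivy, law, 15), (Ivy, law, 5), (Ivy, law, 6), (Ivy, x3, 15), (Ivy, x3, 5), (Ivy, x3, 6)}.

{(Ivy, cs, 15), (Ivy, cs, 5), (Ivy, cs, 6), (Ivy, k1, 15), (Ivy, k1, 5), (Ivy, k1, 6), (Ivy, law, 15), (Ivy, law, 5), (Ivy, law, 6), (Ivy, x3, 15), (Ivy, x3, 5), (Ivy, x3, 6)}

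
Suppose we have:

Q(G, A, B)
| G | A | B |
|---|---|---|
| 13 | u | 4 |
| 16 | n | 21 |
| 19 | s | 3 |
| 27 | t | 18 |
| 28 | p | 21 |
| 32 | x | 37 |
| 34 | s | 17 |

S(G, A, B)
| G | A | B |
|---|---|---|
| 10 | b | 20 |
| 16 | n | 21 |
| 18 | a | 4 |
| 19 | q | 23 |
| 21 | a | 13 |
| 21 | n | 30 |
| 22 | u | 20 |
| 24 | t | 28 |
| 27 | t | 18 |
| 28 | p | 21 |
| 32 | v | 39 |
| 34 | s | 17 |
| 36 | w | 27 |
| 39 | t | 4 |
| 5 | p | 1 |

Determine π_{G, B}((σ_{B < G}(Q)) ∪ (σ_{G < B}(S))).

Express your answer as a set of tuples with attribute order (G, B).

{(10, 20), (13, 4), (16, 21), (19, 23), (19, 3), (21, 30), (24, 28), (27, 18), (28, 21), (32, 39), (34, 17)}

σ[B < G]: keep tuples satisfying B < G → {(13, u, 4), (19, s, 3), (27, t, 18), (28, p, 21), (34, s, 17)}
σ[G < B]: keep tuples satisfying G < B → {(10, b, 20), (16, n, 21), (19, q, 23), (21, n, 30), (24, t, 28), (32, v, 39)}
Set union of the two operands is {(10, b, 20), (13, u, 4), (16, n, 21), (19, q, 23), (19, s, 3), (21, n, 30), (24, t, 28), (27, t, 18), (28, p, 21), (32, v, 39), (34, s, 17)}.
π_{G, B} gives {(10, 20), (13, 4), (16, 21), (19, 23), (19, 3), (21, 30), (24, 28), (27, 18), (28, 21), (32, 39), (34, 17)}.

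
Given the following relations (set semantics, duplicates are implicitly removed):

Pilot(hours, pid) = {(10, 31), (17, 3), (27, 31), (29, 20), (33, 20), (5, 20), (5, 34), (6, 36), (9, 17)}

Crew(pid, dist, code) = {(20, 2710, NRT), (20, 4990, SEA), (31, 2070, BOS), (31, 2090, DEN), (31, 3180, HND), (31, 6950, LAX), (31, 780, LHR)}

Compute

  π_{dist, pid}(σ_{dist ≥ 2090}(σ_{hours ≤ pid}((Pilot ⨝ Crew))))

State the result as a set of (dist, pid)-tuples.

{(2090, 31), (2710, 20), (3180, 31), (4990, 20), (6950, 31)}

Natural join on pid: {(10, 31, 2070, BOS), (10, 31, 2090, DEN), (10, 31, 3180, HND), (10, 31, 6950, LAX), (10, 31, 780, LHR), (27, 31, 2070, BOS), (27, 31, 2090, DEN), (27, 31, 3180, HND), (27, 31, 6950, LAX), (27, 31, 780, LHR), (29, 20, 2710, NRT), (29, 20, 4990, SEA), (33, 20, 2710, NRT), (33, 20, 4990, SEA), (5, 20, 2710, NRT), (5, 20, 4990, SEA)}
σ[hours ≤ pid]: keep tuples satisfying hours ≤ pid → {(10, 31, 2070, BOS), (10, 31, 2090, DEN), (10, 31, 3180, HND), (10, 31, 6950, LAX), (10, 31, 780, LHR), (27, 31, 2070, BOS), (27, 31, 2090, DEN), (27, 31, 3180, HND), (27, 31, 6950, LAX), (27, 31, 780, LHR), (5, 20, 2710, NRT), (5, 20, 4990, SEA)}
σ[dist ≥ 2090]: keep tuples satisfying dist ≥ 2090 → {(10, 31, 2090, DEN), (10, 31, 3180, HND), (10, 31, 6950, LAX), (27, 31, 2090, DEN), (27, 31, 3180, HND), (27, 31, 6950, LAX), (5, 20, 2710, NRT), (5, 20, 4990, SEA)}
π_{dist, pid} gives {(2090, 31), (2710, 20), (3180, 31), (4990, 20), (6950, 31)} (3 duplicate(s) eliminated).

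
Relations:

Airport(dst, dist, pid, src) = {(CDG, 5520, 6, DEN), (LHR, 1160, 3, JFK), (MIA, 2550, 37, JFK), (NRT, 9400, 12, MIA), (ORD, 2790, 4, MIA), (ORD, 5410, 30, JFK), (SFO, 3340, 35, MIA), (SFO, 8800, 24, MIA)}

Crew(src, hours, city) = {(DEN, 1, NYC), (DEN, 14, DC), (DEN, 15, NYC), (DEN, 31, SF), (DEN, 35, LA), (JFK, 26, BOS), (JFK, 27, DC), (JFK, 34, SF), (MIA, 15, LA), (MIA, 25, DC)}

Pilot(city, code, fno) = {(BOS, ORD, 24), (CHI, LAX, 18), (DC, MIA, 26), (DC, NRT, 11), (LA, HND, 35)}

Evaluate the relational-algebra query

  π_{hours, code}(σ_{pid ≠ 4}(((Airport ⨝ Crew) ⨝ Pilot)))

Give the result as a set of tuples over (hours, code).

{(14, MIA), (14, NRT), (15, HND), (25, MIA), (25, NRT), (26, ORD), (27, MIA), (27, NRT), (35, HND)}

Natural join on src: {(CDG, 5520, 6, DEN, 1, NYC), (CDG, 5520, 6, DEN, 14, DC), (CDG, 5520, 6, DEN, 15, NYC), (CDG, 5520, 6, DEN, 31, SF), (CDG, 5520, 6, DEN, 35, LA), (LHR, 1160, 3, JFK, 26, BOS), (LHR, 1160, 3, JFK, 27, DC), (LHR, 1160, 3, JFK, 34, SF), (MIA, 2550, 37, JFK, 26, BOS), (MIA, 2550, 37, JFK, 27, DC), (MIA, 2550, 37, JFK, 34, SF), (NRT, 9400, 12, MIA, 15, LA), (NRT, 9400, 12, MIA, 25, DC), (ORD, 2790, 4, MIA, 15, LA), (ORD, 2790, 4, MIA, 25, DC), (ORD, 5410, 30, JFK, 26, BOS), (ORD, 5410, 30, JFK, 27, DC), (ORD, 5410, 30, JFK, 34, SF), (SFO, 3340, 35, MIA, 15, LA), (SFO, 3340, 35, MIA, 25, DC), (SFO, 8800, 24, MIA, 15, LA), (SFO, 8800, 24, MIA, 25, DC)}
Natural join on city: {(CDG, 5520, 6, DEN, 14, DC, MIA, 26), (CDG, 5520, 6, DEN, 14, DC, NRT, 11), (CDG, 5520, 6, DEN, 35, LA, HND, 35), (LHR, 1160, 3, JFK, 26, BOS, ORD, 24), (LHR, 1160, 3, JFK, 27, DC, MIA, 26), (LHR, 1160, 3, JFK, 27, DC, NRT, 11), (MIA, 2550, 37, JFK, 26, BOS, ORD, 24), (MIA, 2550, 37, JFK, 27, DC, MIA, 26), (MIA, 2550, 37, JFK, 27, DC, NRT, 11), (NRT, 9400, 12, MIA, 15, LA, HND, 35), (NRT, 9400, 12, MIA, 25, DC, MIA, 26), (NRT, 9400, 12, MIA, 25, DC, NRT, 11), (ORD, 2790, 4, MIA, 15, LA, HND, 35), (ORD, 2790, 4, MIA, 25, DC, MIA, 26), (ORD, 2790, 4, MIA, 25, DC, NRT, 11), (ORD, 5410, 30, JFK, 26, BOS, ORD, 24), (ORD, 5410, 30, JFK, 27, DC, MIA, 26), (ORD, 5410, 30, JFK, 27, DC, NRT, 11), (SFO, 3340, 35, MIA, 15, LA, HND, 35), (SFO, 3340, 35, MIA, 25, DC, MIA, 26), (SFO, 3340, 35, MIA, 25, DC, NRT, 11), (SFO, 8800, 24, MIA, 15, LA, HND, 35), (SFO, 8800, 24, MIA, 25, DC, MIA, 26), (SFO, 8800, 24, MIA, 25, DC, NRT, 11)}
Selection pid ≠ 4: {(CDG, 5520, 6, DEN, 14, DC, MIA, 26), (CDG, 5520, 6, DEN, 14, DC, NRT, 11), (CDG, 5520, 6, DEN, 35, LA, HND, 35), (LHR, 1160, 3, JFK, 26, BOS, ORD, 24), (LHR, 1160, 3, JFK, 27, DC, MIA, 26), (LHR, 1160, 3, JFK, 27, DC, NRT, 11), (MIA, 2550, 37, JFK, 26, BOS, ORD, 24), (MIA, 2550, 37, JFK, 27, DC, MIA, 26), (MIA, 2550, 37, JFK, 27, DC, NRT, 11), (NRT, 9400, 12, MIA, 15, LA, HND, 35), (NRT, 9400, 12, MIA, 25, DC, MIA, 26), (NRT, 9400, 12, MIA, 25, DC, NRT, 11), (ORD, 5410, 30, JFK, 26, BOS, ORD, 24), (ORD, 5410, 30, JFK, 27, DC, MIA, 26), (ORD, 5410, 30, JFK, 27, DC, NRT, 11), (SFO, 3340, 35, MIA, 15, LA, HND, 35), (SFO, 3340, 35, MIA, 25, DC, MIA, 26), (SFO, 3340, 35, MIA, 25, DC, NRT, 11), (SFO, 8800, 24, MIA, 15, LA, HND, 35), (SFO, 8800, 24, MIA, 25, DC, MIA, 26), (SFO, 8800, 24, MIA, 25, DC, NRT, 11)}
π[hours, code]: project onto (hours, code) (12 duplicate(s) eliminated) → {(14, MIA), (14, NRT), (15, HND), (25, MIA), (25, NRT), (26, ORD), (27, MIA), (27, NRT), (35, HND)}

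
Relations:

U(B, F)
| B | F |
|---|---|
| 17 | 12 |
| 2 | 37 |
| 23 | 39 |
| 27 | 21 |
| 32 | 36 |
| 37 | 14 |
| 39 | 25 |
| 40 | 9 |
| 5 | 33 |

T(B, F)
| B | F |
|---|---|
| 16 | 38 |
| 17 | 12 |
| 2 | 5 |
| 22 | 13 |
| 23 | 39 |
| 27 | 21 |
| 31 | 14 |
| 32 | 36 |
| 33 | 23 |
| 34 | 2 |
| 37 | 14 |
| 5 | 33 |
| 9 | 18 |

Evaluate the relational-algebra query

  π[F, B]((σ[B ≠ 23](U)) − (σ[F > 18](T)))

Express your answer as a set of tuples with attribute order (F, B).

{(12, 17), (14, 37), (25, 39), (37, 2), (9, 40)}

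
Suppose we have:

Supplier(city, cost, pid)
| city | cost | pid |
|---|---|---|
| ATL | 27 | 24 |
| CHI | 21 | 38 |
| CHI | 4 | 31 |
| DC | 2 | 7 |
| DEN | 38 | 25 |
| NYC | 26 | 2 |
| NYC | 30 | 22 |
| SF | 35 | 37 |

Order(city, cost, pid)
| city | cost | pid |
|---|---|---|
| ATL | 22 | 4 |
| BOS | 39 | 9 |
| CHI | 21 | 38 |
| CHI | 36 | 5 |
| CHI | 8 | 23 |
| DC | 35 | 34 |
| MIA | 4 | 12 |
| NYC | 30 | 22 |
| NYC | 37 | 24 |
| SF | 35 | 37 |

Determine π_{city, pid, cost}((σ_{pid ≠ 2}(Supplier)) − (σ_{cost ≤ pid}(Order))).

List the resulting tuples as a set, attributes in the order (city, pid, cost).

{(ATL, 24, 27), (CHI, 31, 4), (DC, 7, 2), (DEN, 25, 38), (NYC, 22, 30)}

σ[pid ≠ 2]: keep tuples satisfying pid ≠ 2 → {(ATL, 27, 24), (CHI, 21, 38), (CHI, 4, 31), (DC, 2, 7), (DEN, 38, 25), (NYC, 30, 22), (SF, 35, 37)}
σ[cost ≤ pid]: keep tuples satisfying cost ≤ pid → {(CHI, 21, 38), (CHI, 8, 23), (MIA, 4, 12), (SF, 35, 37)}
Taking the difference: {(ATL, 27, 24), (CHI, 4, 31), (DC, 2, 7), (DEN, 38, 25), (NYC, 30, 22)}
Projecting to city, pid, cost: {(ATL, 24, 27), (CHI, 31, 4), (DC, 7, 2), (DEN, 25, 38), (NYC, 22, 30)}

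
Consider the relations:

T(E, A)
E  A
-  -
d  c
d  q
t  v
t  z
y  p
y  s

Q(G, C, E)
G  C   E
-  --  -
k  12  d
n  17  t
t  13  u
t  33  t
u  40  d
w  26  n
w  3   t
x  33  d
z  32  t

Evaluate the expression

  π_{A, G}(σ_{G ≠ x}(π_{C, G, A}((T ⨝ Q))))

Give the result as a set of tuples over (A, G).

{(c, k), (c, u), (q, k), (q, u), (v, n), (v, t), (v, w), (v, z), (z, n), (z, t), (z, w), (z, z)}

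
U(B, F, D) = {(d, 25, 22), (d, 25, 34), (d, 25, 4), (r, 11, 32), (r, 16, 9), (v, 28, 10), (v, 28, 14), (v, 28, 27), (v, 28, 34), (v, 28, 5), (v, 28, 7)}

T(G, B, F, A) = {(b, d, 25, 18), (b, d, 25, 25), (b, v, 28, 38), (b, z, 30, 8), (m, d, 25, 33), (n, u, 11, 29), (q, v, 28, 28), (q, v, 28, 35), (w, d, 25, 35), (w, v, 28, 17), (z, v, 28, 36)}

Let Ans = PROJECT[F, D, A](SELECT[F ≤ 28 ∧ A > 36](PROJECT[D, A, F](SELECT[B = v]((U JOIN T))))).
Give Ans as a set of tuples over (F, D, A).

{(28, 10, 38), (28, 14, 38), (28, 27, 38), (28, 34, 38), (28, 5, 38), (28, 7, 38)}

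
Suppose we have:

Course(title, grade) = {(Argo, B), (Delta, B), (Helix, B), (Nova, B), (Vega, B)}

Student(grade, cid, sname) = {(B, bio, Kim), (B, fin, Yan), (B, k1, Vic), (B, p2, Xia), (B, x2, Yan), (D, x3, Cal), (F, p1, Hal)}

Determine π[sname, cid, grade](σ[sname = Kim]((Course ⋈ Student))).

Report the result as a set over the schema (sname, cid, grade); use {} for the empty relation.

Joining Course and Student on grade yields {(Argo, B, bio, Kim), (Argo, B, fin, Yan), (Argo, B, k1, Vic), (Argo, B, p2, Xia), (Argo, B, x2, Yan), (Delta, B, bio, Kim), (Delta, B, fin, Yan), (Delta, B, k1, Vic), (Delta, B, p2, Xia), (Delta, B, x2, Yan), (Helix, B, bio, Kim), (Helix, B, fin, Yan), (Helix, B, k1, Vic), (Helix, B, p2, Xia), (Helix, B, x2, Yan), (Nova, B, bio, Kim), (Nova, B, fin, Yan), (Nova, B, k1, Vic), (Nova, B, p2, Xia), (Nova, B, x2, Yan), (Vega, B, bio, Kim), (Vega, B, fin, Yan), (Vega, B, k1, Vic), (Vega, B, p2, Xia), (Vega, B, x2, Yan)}.
Apply σ_{sname = Kim}; surviving tuples: {(Argo, B, bio, Kim), (Delta, B, bio, Kim), (Helix, B, bio, Kim), (Nova, B, bio, Kim), (Vega, B, bio, Kim)}
π[sname, cid, grade]: project onto (sname, cid, grade) (4 duplicate(s) eliminated) → {(Kim, bio, B)}

{(Kim, bio, B)}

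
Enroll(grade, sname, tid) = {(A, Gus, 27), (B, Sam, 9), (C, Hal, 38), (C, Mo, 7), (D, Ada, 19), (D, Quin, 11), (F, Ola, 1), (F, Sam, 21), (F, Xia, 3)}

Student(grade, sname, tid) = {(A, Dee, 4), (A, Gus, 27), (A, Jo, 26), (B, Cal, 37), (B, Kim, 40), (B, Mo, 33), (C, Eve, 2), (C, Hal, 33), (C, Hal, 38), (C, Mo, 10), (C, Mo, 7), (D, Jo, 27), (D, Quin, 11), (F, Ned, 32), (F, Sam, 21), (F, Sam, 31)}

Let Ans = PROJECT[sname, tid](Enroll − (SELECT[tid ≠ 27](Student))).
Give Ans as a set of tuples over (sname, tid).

Apply σ_{tid ≠ 27}; surviving tuples: {(A, Dee, 4), (A, Jo, 26), (B, Cal, 37), (B, Kim, 40), (B, Mo, 33), (C, Eve, 2), (C, Hal, 33), (C, Hal, 38), (C, Mo, 10), (C, Mo, 7), (D, Quin, 11), (F, Ned, 32), (F, Sam, 21), (F, Sam, 31)}
Difference: {(A, Gus, 27), (B, Sam, 9), (C, Hal, 38), (C, Mo, 7), (D, Ada, 19), (D, Quin, 11), (F, Ola, 1), (F, Sam, 21), (F, Xia, 3)} with {(A, Dee, 4), (A, Jo, 26), (B, Cal, 37), (B, Kim, 40), (B, Mo, 33), (C, Eve, 2), (C, Hal, 33), (C, Hal, 38), (C, Mo, 10), (C, Mo, 7), (D, Quin, 11), (F, Ned, 32), (F, Sam, 21), (F, Sam, 31)} → {(A, Gus, 27), (B, Sam, 9), (D, Ada, 19), (F, Ola, 1), (F, Xia, 3)}
Projecting to sname, tid: {(Ada, 19), (Gus, 27), (Ola, 1), (Sam, 9), (Xia, 3)}

{(Ada, 19), (Gus, 27), (Ola, 1), (Sam, 9), (Xia, 3)}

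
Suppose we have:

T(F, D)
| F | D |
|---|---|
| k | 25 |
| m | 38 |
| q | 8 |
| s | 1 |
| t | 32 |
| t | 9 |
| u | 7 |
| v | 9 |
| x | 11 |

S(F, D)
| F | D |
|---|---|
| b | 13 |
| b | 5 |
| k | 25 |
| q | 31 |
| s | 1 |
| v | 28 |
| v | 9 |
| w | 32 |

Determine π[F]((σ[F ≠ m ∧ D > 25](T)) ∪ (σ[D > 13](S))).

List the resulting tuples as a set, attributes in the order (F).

{k, q, t, v, w}

Selection F ≠ m ∧ D > 25: {(t, 32)}
Selection D > 13: {(k, 25), (q, 31), (v, 28), (w, 32)}
Set union of the two operands is {(k, 25), (q, 31), (t, 32), (v, 28), (w, 32)}.
π_{F} gives {k, q, t, v, w}.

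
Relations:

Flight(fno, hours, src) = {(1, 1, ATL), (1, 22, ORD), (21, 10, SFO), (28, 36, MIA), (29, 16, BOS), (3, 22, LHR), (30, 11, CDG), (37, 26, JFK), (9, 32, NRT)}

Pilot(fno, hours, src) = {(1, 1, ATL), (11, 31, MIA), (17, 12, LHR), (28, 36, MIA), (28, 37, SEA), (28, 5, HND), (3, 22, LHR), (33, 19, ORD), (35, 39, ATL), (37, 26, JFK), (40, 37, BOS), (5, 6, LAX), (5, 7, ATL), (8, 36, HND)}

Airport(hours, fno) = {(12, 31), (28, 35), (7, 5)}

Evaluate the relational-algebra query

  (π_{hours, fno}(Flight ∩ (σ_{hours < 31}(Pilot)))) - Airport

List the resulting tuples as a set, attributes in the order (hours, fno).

Filtering on hours < 31 leaves {(1, 1, ATL), (17, 12, LHR), (28, 5, HND), (3, 22, LHR), (33, 19, ORD), (37, 26, JFK), (5, 6, LAX), (5, 7, ATL)}.
Set intersection of the two operands is {(1, 1, ATL), (3, 22, LHR), (37, 26, JFK)}.
Keep only column(s) hours, fno: {(1, 1), (22, 3), (26, 37)}
Set difference of the two operands is {(1, 1), (22, 3), (26, 37)}.

{(1, 1), (22, 3), (26, 37)}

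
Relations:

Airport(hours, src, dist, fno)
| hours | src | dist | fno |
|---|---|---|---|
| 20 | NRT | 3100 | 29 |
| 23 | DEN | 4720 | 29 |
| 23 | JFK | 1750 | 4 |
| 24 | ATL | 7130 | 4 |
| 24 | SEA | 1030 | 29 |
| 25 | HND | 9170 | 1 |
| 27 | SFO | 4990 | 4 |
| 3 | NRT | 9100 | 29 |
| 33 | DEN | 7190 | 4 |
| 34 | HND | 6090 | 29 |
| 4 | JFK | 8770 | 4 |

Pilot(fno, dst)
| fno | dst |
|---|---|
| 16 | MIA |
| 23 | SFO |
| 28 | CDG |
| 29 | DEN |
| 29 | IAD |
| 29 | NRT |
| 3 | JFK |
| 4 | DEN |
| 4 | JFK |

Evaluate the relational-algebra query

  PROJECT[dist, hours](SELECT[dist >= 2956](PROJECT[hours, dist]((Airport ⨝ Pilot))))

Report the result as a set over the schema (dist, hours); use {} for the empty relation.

Joining Airport and Pilot on fno yields {(20, NRT, 3100, 29, DEN), (20, NRT, 3100, 29, IAD), (20, NRT, 3100, 29, NRT), (23, DEN, 4720, 29, DEN), (23, DEN, 4720, 29, IAD), (23, DEN, 4720, 29, NRT), (23, JFK, 1750, 4, DEN), (23, JFK, 1750, 4, JFK), (24, ATL, 7130, 4, DEN), (24, ATL, 7130, 4, JFK), (24, SEA, 1030, 29, DEN), (24, SEA, 1030, 29, IAD), (24, SEA, 1030, 29, NRT), (27, SFO, 4990, 4, DEN), (27, SFO, 4990, 4, JFK), (3, NRT, 9100, 29, DEN), (3, NRT, 9100, 29, IAD), (3, NRT, 9100, 29, NRT), (33, DEN, 7190, 4, DEN), (33, DEN, 7190, 4, JFK), (34, HND, 6090, 29, DEN), (34, HND, 6090, 29, IAD), (34, HND, 6090, 29, NRT), (4, JFK, 8770, 4, DEN), (4, JFK, 8770, 4, JFK)}.
Projecting to hours, dist (15 duplicate(s) eliminated): {(20, 3100), (23, 1750), (23, 4720), (24, 1030), (24, 7130), (27, 4990), (3, 9100), (33, 7190), (34, 6090), (4, 8770)}
σ[dist >= 2956]: keep tuples satisfying dist >= 2956 → {(20, 3100), (23, 4720), (24, 7130), (27, 4990), (3, 9100), (33, 7190), (34, 6090), (4, 8770)}
Projecting to dist, hours: {(3100, 20), (4720, 23), (4990, 27), (6090, 34), (7130, 24), (7190, 33), (8770, 4), (9100, 3)}

{(3100, 20), (4720, 23), (4990, 27), (6090, 34), (7130, 24), (7190, 33), (8770, 4), (9100, 3)}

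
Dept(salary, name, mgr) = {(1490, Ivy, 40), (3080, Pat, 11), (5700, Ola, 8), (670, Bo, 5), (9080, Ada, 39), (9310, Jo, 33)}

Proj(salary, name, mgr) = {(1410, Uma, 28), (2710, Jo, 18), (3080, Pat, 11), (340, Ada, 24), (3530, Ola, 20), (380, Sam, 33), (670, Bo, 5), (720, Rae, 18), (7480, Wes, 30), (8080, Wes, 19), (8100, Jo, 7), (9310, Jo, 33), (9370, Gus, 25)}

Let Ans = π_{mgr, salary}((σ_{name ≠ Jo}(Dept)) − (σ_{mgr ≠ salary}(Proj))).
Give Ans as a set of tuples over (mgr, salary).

{(39, 9080), (40, 1490), (8, 5700)}

Apply σ_{name ≠ Jo}; surviving tuples: {(1490, Ivy, 40), (3080, Pat, 11), (5700, Ola, 8), (670, Bo, 5), (9080, Ada, 39)}
Apply σ_{mgr ≠ salary}; surviving tuples: {(1410, Uma, 28), (2710, Jo, 18), (3080, Pat, 11), (340, Ada, 24), (3530, Ola, 20), (380, Sam, 33), (670, Bo, 5), (720, Rae, 18), (7480, Wes, 30), (8080, Wes, 19), (8100, Jo, 7), (9310, Jo, 33), (9370, Gus, 25)}
Difference: {(1490, Ivy, 40), (3080, Pat, 11), (5700, Ola, 8), (670, Bo, 5), (9080, Ada, 39)} with {(1410, Uma, 28), (2710, Jo, 18), (3080, Pat, 11), (340, Ada, 24), (3530, Ola, 20), (380, Sam, 33), (670, Bo, 5), (720, Rae, 18), (7480, Wes, 30), (8080, Wes, 19), (8100, Jo, 7), (9310, Jo, 33), (9370, Gus, 25)} → {(1490, Ivy, 40), (5700, Ola, 8), (9080, Ada, 39)}
π[mgr, salary]: project onto (mgr, salary) → {(39, 9080), (40, 1490), (8, 5700)}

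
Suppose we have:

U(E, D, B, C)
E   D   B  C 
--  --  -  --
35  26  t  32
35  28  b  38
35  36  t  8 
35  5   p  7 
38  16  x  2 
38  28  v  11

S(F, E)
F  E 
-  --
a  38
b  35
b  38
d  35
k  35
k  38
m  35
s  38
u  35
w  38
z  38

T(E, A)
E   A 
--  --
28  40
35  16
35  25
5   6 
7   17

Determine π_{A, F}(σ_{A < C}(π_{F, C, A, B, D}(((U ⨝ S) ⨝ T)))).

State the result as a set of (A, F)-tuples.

Natural join on E: {(35, 26, t, 32, b), (35, 26, t, 32, d), (35, 26, t, 32, k), (35, 26, t, 32, m), (35, 26, t, 32, u), (35, 28, b, 38, b), (35, 28, b, 38, d), (35, 28, b, 38, k), (35, 28, b, 38, m), (35, 28, b, 38, u), (35, 36, t, 8, b), (35, 36, t, 8, d), (35, 36, t, 8, k), (35, 36, t, 8, m), (35, 36, t, 8, u), (35, 5, p, 7, b), (35, 5, p, 7, d), (35, 5, p, 7, k), (35, 5, p, 7, m), (35, 5, p, 7, u), (38, 16, x, 2, a), (38, 16, x, 2, b), (38, 16, x, 2, k), (38, 16, x, 2, s), (38, 16, x, 2, w), (38, 16, x, 2, z), (38, 28, v, 11, a), (38, 28, v, 11, b), (38, 28, v, 11, k), (38, 28, v, 11, s), (38, 28, v, 11, w), (38, 28, v, 11, z)}
Natural join on E: {(35, 26, t, 32, b, 16), (35, 26, t, 32, b, 25), (35, 26, t, 32, d, 16), (35, 26, t, 32, d, 25), (35, 26, t, 32, k, 16), (35, 26, t, 32, k, 25), (35, 26, t, 32, m, 16), (35, 26, t, 32, m, 25), (35, 26, t, 32, u, 16), (35, 26, t, 32, u, 25), (35, 28, b, 38, b, 16), (35, 28, b, 38, b, 25), (35, 28, b, 38, d, 16), (35, 28, b, 38, d, 25), (35, 28, b, 38, k, 16), (35, 28, b, 38, k, 25), (35, 28, b, 38, m, 16), (35, 28, b, 38, m, 25), (35, 28, b, 38, u, 16), (35, 28, b, 38, u, 25), (35, 36, t, 8, b, 16), (35, 36, t, 8, b, 25), (35, 36, t, 8, d, 16), (35, 36, t, 8, d, 25), (35, 36, t, 8, k, 16), (35, 36, t, 8, k, 25), (35, 36, t, 8, m, 16), (35, 36, t, 8, m, 25), (35, 36, t, 8, u, 16), (35, 36, t, 8, u, 25), (35, 5, p, 7, b, 16), (35, 5, p, 7, b, 25), (35, 5, p, 7, d, 16), (35, 5, p, 7, d, 25), (35, 5, p, 7, k, 16), (35, 5, p, 7, k, 25), (35, 5, p, 7, m, 16), (35, 5, p, 7, m, 25), (35, 5, p, 7, u, 16), (35, 5, p, 7, u, 25)}
π_{F, C, A, B, D} gives {(b, 32, 16, t, 26), (b, 32, 25, t, 26), (b, 38, 16, b, 28), (b, 38, 25, b, 28), (b, 7, 16, p, 5), (b, 7, 25, p, 5), (b, 8, 16, t, 36), (b, 8, 25, t, 36), (d, 32, 16, t, 26), (d, 32, 25, t, 26), (d, 38, 16, b, 28), (d, 38, 25, b, 28), (d, 7, 16, p, 5), (d, 7, 25, p, 5), (d, 8, 16, t, 36), (d, 8, 25, t, 36), (k, 32, 16, t, 26), (k, 32, 25, t, 26), (k, 38, 16, b, 28), (k, 38, 25, b, 28), (k, 7, 16, p, 5), (k, 7, 25, p, 5), (k, 8, 16, t, 36), (k, 8, 25, t, 36), (m, 32, 16, t, 26), (m, 32, 25, t, 26), (m, 38, 16, b, 28), (m, 38, 25, b, 28), (m, 7, 16, p, 5), (m, 7, 25, p, 5), (m, 8, 16, t, 36), (m, 8, 25, t, 36), (u, 32, 16, t, 26), (u, 32, 25, t, 26), (u, 38, 16, b, 28), (u, 38, 25, b, 28), (u, 7, 16, p, 5), (u, 7, 25, p, 5), (u, 8, 16, t, 36), (u, 8, 25, t, 36)}.
Filtering on A < C leaves {(b, 32, 16, t, 26), (b, 32, 25, t, 26), (b, 38, 16, b, 28), (b, 38, 25, b, 28), (d, 32, 16, t, 26), (d, 32, 25, t, 26), (d, 38, 16, b, 28), (d, 38, 25, b, 28), (k, 32, 16, t, 26), (k, 32, 25, t, 26), (k, 38, 16, b, 28), (k, 38, 25, b, 28), (m, 32, 16, t, 26), (m, 32, 25, t, 26), (m, 38, 16, b, 28), (m, 38, 25, b, 28), (u, 32, 16, t, 26), (u, 32, 25, t, 26), (u, 38, 16, b, 28), (u, 38, 25, b, 28)}.
π_{A, F} gives {(16, b), (16, d), (16, k), (16, m), (16, u), (25, b), (25, d), (25, k), (25, m), (25, u)} (10 duplicate(s) eliminated).

{(16, b), (16, d), (16, k), (16, m), (16, u), (25, b), (25, d), (25, k), (25, m), (25, u)}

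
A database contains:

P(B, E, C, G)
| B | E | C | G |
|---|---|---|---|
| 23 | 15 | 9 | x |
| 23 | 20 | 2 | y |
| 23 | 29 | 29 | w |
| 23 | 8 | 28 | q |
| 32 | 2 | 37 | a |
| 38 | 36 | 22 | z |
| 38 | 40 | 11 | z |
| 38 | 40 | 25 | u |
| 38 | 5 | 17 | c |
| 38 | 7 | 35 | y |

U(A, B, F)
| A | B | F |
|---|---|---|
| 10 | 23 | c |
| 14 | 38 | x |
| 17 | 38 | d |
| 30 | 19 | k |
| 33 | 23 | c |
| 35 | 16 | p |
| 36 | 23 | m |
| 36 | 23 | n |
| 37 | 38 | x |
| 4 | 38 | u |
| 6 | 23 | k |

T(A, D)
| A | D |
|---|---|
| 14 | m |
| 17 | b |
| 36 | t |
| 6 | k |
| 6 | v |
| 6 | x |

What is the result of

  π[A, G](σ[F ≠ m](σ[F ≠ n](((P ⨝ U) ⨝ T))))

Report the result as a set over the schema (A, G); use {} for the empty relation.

P ⋈ U (natural join on B): {(23, 15, 9, x, 10, c), (23, 15, 9, x, 33, c), (23, 15, 9, x, 36, m), (23, 15, 9, x, 36, n), (23, 15, 9, x, 6, k), (23, 20, 2, y, 10, c), (23, 20, 2, y, 33, c), (23, 20, 2, y, 36, m), (23, 20, 2, y, 36, n), (23, 20, 2, y, 6, k), (23, 29, 29, w, 10, c), (23, 29, 29, w, 33, c), (23, 29, 29, w, 36, m), (23, 29, 29, w, 36, n), (23, 29, 29, w, 6, k), (23, 8, 28, q, 10, c), (23, 8, 28, q, 33, c), (23, 8, 28, q, 36, m), (23, 8, 28, q, 36, n), (23, 8, 28, q, 6, k), (38, 36, 22, z, 14, x), (38, 36, 22, z, 17, d), (38, 36, 22, z, 37, x), (38, 36, 22, z, 4, u), (38, 40, 11, z, 14, x), (38, 40, 11, z, 17, d), (38, 40, 11, z, 37, x), (38, 40, 11, z, 4, u), (38, 40, 25, u, 14, x), (38, 40, 25, u, 17, d), (38, 40, 25, u, 37, x), (38, 40, 25, u, 4, u), (38, 5, 17, c, 14, x), (38, 5, 17, c, 17, d), (38, 5, 17, c, 37, x), (38, 5, 17, c, 4, u), (38, 7, 35, y, 14, x), (38, 7, 35, y, 17, d), (38, 7, 35, y, 37, x), (38, 7, 35, y, 4, u)}
(P ⨝ U) ⋈ T (natural join on A): {(23, 15, 9, x, 36, m, t), (23, 15, 9, x, 36, n, t), (23, 15, 9, x, 6, k, k), (23, 15, 9, x, 6, k, v), (23, 15, 9, x, 6, k, x), (23, 20, 2, y, 36, m, t), (23, 20, 2, y, 36, n, t), (23, 20, 2, y, 6, k, k), (23, 20, 2, y, 6, k, v), (23, 20, 2, y, 6, k, x), (23, 29, 29, w, 36, m, t), (23, 29, 29, w, 36, n, t), (23, 29, 29, w, 6, k, k), (23, 29, 29, w, 6, k, v), (23, 29, 29, w, 6, k, x), (23, 8, 28, q, 36, m, t), (23, 8, 28, q, 36, n, t), (23, 8, 28, q, 6, k, k), (23, 8, 28, q, 6, k, v), (23, 8, 28, q, 6, k, x), (38, 36, 22, z, 14, x, m), (38, 36, 22, z, 17, d, b), (38, 40, 11, z, 14, x, m), (38, 40, 11, z, 17, d, b), (38, 40, 25, u, 14, x, m), (38, 40, 25, u, 17, d, b), (38, 5, 17, c, 14, x, m), (38, 5, 17, c, 17, d, b), (38, 7, 35, y, 14, x, m), (38, 7, 35, y, 17, d, b)}
Selection F ≠ n: {(23, 15, 9, x, 36, m, t), (23, 15, 9, x, 6, k, k), (23, 15, 9, x, 6, k, v), (23, 15, 9, x, 6, k, x), (23, 20, 2, y, 36, m, t), (23, 20, 2, y, 6, k, k), (23, 20, 2, y, 6, k, v), (23, 20, 2, y, 6, k, x), (23, 29, 29, w, 36, m, t), (23, 29, 29, w, 6, k, k), (23, 29, 29, w, 6, k, v), (23, 29, 29, w, 6, k, x), (23, 8, 28, q, 36, m, t), (23, 8, 28, q, 6, k, k), (23, 8, 28, q, 6, k, v), (23, 8, 28, q, 6, k, x), (38, 36, 22, z, 14, x, m), (38, 36, 22, z, 17, d, b), (38, 40, 11, z, 14, x, m), (38, 40, 11, z, 17, d, b), (38, 40, 25, u, 14, x, m), (38, 40, 25, u, 17, d, b), (38, 5, 17, c, 14, x, m), (38, 5, 17, c, 17, d, b), (38, 7, 35, y, 14, x, m), (38, 7, 35, y, 17, d, b)}
Selection F ≠ m: {(23, 15, 9, x, 6, k, k), (23, 15, 9, x, 6, k, v), (23, 15, 9, x, 6, k, x), (23, 20, 2, y, 6, k, k), (23, 20, 2, y, 6, k, v), (23, 20, 2, y, 6, k, x), (23, 29, 29, w, 6, k, k), (23, 29, 29, w, 6, k, v), (23, 29, 29, w, 6, k, x), (23, 8, 28, q, 6, k, k), (23, 8, 28, q, 6, k, v), (23, 8, 28, q, 6, k, x), (38, 36, 22, z, 14, x, m), (38, 36, 22, z, 17, d, b), (38, 40, 11, z, 14, x, m), (38, 40, 11, z, 17, d, b), (38, 40, 25, u, 14, x, m), (38, 40, 25, u, 17, d, b), (38, 5, 17, c, 14, x, m), (38, 5, 17, c, 17, d, b), (38, 7, 35, y, 14, x, m), (38, 7, 35, y, 17, d, b)}
Projecting to A, G (10 duplicate(s) eliminated): {(14, c), (14, u), (14, y), (14, z), (17, c), (17, u), (17, y), (17, z), (6, q), (6, w), (6, x), (6, y)}

{(14, c), (14, u), (14, y), (14, z), (17, c), (17, u), (17, y), (17, z), (6, q), (6, w), (6, x), (6, y)}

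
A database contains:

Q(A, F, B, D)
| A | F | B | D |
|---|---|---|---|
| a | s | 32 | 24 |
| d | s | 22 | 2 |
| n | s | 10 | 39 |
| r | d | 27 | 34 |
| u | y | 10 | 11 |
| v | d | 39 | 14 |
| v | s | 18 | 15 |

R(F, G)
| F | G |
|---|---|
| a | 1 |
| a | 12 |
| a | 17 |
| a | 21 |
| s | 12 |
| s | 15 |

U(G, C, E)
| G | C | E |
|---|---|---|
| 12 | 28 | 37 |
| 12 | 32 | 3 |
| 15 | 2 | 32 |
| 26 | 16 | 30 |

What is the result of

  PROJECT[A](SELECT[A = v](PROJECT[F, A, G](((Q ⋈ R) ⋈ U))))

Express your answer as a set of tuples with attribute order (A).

Q ⋈ R (natural join on F): {(a, s, 32, 24, 12), (a, s, 32, 24, 15), (d, s, 22, 2, 12), (d, s, 22, 2, 15), (n, s, 10, 39, 12), (n, s, 10, 39, 15), (v, s, 18, 15, 12), (v, s, 18, 15, 15)}
(Q ⋈ R) ⋈ U (natural join on G): {(a, s, 32, 24, 12, 28, 37), (a, s, 32, 24, 12, 32, 3), (a, s, 32, 24, 15, 2, 32), (d, s, 22, 2, 12, 28, 37), (d, s, 22, 2, 12, 32, 3), (d, s, 22, 2, 15, 2, 32), (n, s, 10, 39, 12, 28, 37), (n, s, 10, 39, 12, 32, 3), (n, s, 10, 39, 15, 2, 32), (v, s, 18, 15, 12, 28, 37), (v, s, 18, 15, 12, 32, 3), (v, s, 18, 15, 15, 2, 32)}
Projecting to F, A, G (4 duplicate(s) eliminated): {(s, a, 12), (s, a, 15), (s, d, 12), (s, d, 15), (s, n, 12), (s, n, 15), (s, v, 12), (s, v, 15)}
Filtering on A = v leaves {(s, v, 12), (s, v, 15)}.
Projecting to A (1 duplicate(s) eliminated): {v}

{v}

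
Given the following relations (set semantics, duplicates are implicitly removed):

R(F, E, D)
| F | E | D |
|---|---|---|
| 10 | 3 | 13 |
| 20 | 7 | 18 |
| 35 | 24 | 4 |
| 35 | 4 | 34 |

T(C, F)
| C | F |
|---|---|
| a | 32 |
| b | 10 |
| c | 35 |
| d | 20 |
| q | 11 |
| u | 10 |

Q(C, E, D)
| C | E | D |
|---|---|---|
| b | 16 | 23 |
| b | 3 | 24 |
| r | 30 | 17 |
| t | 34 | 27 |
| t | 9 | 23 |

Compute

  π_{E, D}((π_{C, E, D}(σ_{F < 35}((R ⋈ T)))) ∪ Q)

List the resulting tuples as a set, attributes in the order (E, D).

{(16, 23), (3, 13), (3, 24), (30, 17), (34, 27), (7, 18), (9, 23)}

Joining R and T on F yields {(10, 3, 13, b), (10, 3, 13, u), (20, 7, 18, d), (35, 24, 4, c), (35, 4, 34, c)}.
Apply σ_{F < 35}; surviving tuples: {(10, 3, 13, b), (10, 3, 13, u), (20, 7, 18, d)}
Keep only column(s) C, E, D: {(b, 3, 13), (d, 7, 18), (u, 3, 13)}
Union: {(b, 3, 13), (d, 7, 18), (u, 3, 13)} with {(b, 16, 23), (b, 3, 24), (r, 30, 17), (t, 34, 27), (t, 9, 23)} → {(b, 16, 23), (b, 3, 13), (b, 3, 24), (d, 7, 18), (r, 30, 17), (t, 34, 27), (t, 9, 23), (u, 3, 13)}
Keep only column(s) E, D (1 duplicate(s) eliminated): {(16, 23), (3, 13), (3, 24), (30, 17), (34, 27), (7, 18), (9, 23)}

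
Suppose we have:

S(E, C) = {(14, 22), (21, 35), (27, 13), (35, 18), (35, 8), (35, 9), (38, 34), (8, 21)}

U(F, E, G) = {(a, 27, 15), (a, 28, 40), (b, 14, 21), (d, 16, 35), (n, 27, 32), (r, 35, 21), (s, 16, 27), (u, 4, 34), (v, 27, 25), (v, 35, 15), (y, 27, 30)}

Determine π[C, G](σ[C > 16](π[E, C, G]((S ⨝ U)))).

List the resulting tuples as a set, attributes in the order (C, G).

{(18, 15), (18, 21), (22, 21)}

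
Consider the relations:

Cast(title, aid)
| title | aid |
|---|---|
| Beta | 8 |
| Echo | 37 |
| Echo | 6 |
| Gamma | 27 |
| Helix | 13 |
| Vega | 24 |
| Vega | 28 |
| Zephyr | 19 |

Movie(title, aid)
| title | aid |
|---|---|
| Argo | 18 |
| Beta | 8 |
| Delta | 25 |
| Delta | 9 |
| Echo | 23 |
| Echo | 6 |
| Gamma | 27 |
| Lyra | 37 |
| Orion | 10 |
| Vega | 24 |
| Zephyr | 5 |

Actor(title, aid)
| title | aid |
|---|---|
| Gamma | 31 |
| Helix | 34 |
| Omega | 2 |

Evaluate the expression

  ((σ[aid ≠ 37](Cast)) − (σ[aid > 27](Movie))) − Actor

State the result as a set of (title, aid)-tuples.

{(Beta, 8), (Echo, 6), (Gamma, 27), (Helix, 13), (Vega, 24), (Vega, 28), (Zephyr, 19)}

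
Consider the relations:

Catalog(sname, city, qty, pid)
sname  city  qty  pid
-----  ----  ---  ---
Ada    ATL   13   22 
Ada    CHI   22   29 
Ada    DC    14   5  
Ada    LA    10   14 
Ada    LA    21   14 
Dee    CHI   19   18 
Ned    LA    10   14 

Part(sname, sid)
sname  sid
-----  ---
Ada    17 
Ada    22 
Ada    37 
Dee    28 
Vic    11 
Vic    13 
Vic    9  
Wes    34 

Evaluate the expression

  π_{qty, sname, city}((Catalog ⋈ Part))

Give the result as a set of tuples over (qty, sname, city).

{(10, Ada, LA), (13, Ada, ATL), (14, Ada, DC), (19, Dee, CHI), (21, Ada, LA), (22, Ada, CHI)}

Joining Catalog and Part on sname yields {(Ada, ATL, 13, 22, 17), (Ada, ATL, 13, 22, 22), (Ada, ATL, 13, 22, 37), (Ada, CHI, 22, 29, 17), (Ada, CHI, 22, 29, 22), (Ada, CHI, 22, 29, 37), (Ada, DC, 14, 5, 17), (Ada, DC, 14, 5, 22), (Ada, DC, 14, 5, 37), (Ada, LA, 10, 14, 17), (Ada, LA, 10, 14, 22), (Ada, LA, 10, 14, 37), (Ada, LA, 21, 14, 17), (Ada, LA, 21, 14, 22), (Ada, LA, 21, 14, 37), (Dee, CHI, 19, 18, 28)}.
π_{qty, sname, city} gives {(10, Ada, LA), (13, Ada, ATL), (14, Ada, DC), (19, Dee, CHI), (21, Ada, LA), (22, Ada, CHI)} (10 duplicate(s) eliminated).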